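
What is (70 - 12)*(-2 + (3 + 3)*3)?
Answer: 928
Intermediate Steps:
(70 - 12)*(-2 + (3 + 3)*3) = 58*(-2 + 6*3) = 58*(-2 + 18) = 58*16 = 928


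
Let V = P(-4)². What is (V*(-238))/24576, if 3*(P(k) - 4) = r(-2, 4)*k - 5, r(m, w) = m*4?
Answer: -20111/12288 ≈ -1.6366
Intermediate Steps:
r(m, w) = 4*m
P(k) = 7/3 - 8*k/3 (P(k) = 4 + ((4*(-2))*k - 5)/3 = 4 + (-8*k - 5)/3 = 4 + (-5 - 8*k)/3 = 4 + (-5/3 - 8*k/3) = 7/3 - 8*k/3)
V = 169 (V = (7/3 - 8/3*(-4))² = (7/3 + 32/3)² = 13² = 169)
(V*(-238))/24576 = (169*(-238))/24576 = -40222*1/24576 = -20111/12288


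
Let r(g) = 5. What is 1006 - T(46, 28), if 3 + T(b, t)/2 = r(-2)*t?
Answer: 732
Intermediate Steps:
T(b, t) = -6 + 10*t (T(b, t) = -6 + 2*(5*t) = -6 + 10*t)
1006 - T(46, 28) = 1006 - (-6 + 10*28) = 1006 - (-6 + 280) = 1006 - 1*274 = 1006 - 274 = 732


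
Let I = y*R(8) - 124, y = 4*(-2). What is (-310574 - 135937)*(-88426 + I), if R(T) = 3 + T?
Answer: 39577842018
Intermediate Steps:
y = -8
I = -212 (I = -8*(3 + 8) - 124 = -8*11 - 124 = -88 - 124 = -212)
(-310574 - 135937)*(-88426 + I) = (-310574 - 135937)*(-88426 - 212) = -446511*(-88638) = 39577842018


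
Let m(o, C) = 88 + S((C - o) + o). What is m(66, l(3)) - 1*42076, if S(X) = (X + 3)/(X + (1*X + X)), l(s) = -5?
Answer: -629818/15 ≈ -41988.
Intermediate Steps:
S(X) = (3 + X)/(3*X) (S(X) = (3 + X)/(X + (X + X)) = (3 + X)/(X + 2*X) = (3 + X)/((3*X)) = (3 + X)*(1/(3*X)) = (3 + X)/(3*X))
m(o, C) = 88 + (3 + C)/(3*C) (m(o, C) = 88 + (3 + ((C - o) + o))/(3*((C - o) + o)) = 88 + (3 + C)/(3*C))
m(66, l(3)) - 1*42076 = (265/3 + 1/(-5)) - 1*42076 = (265/3 - ⅕) - 42076 = 1322/15 - 42076 = -629818/15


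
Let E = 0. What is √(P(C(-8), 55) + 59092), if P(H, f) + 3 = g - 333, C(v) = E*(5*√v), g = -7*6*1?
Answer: √58714 ≈ 242.31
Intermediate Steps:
g = -42 (g = -42*1 = -42)
C(v) = 0 (C(v) = 0*(5*√v) = 0)
P(H, f) = -378 (P(H, f) = -3 + (-42 - 333) = -3 - 375 = -378)
√(P(C(-8), 55) + 59092) = √(-378 + 59092) = √58714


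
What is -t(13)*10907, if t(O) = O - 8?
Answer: -54535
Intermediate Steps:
t(O) = -8 + O
-t(13)*10907 = -(-8 + 13)*10907 = -5*10907 = -1*54535 = -54535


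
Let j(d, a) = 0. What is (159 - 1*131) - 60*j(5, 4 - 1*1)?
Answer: 28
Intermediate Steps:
(159 - 1*131) - 60*j(5, 4 - 1*1) = (159 - 1*131) - 60*0 = (159 - 131) - 1*0 = 28 + 0 = 28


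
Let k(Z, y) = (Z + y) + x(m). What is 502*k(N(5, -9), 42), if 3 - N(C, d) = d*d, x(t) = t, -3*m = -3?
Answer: -17570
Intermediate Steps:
m = 1 (m = -⅓*(-3) = 1)
N(C, d) = 3 - d² (N(C, d) = 3 - d*d = 3 - d²)
k(Z, y) = 1 + Z + y (k(Z, y) = (Z + y) + 1 = 1 + Z + y)
502*k(N(5, -9), 42) = 502*(1 + (3 - 1*(-9)²) + 42) = 502*(1 + (3 - 1*81) + 42) = 502*(1 + (3 - 81) + 42) = 502*(1 - 78 + 42) = 502*(-35) = -17570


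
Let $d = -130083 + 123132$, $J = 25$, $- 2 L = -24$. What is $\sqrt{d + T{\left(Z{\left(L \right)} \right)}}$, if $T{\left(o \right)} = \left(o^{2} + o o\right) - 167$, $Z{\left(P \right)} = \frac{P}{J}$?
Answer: $\frac{i \sqrt{4448462}}{25} \approx 84.365 i$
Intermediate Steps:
$L = 12$ ($L = \left(- \frac{1}{2}\right) \left(-24\right) = 12$)
$Z{\left(P \right)} = \frac{P}{25}$
$T{\left(o \right)} = -167 + 2 o^{2}$ ($T{\left(o \right)} = \left(o^{2} + o^{2}\right) - 167 = 2 o^{2} - 167 = -167 + 2 o^{2}$)
$d = -6951$
$\sqrt{d + T{\left(Z{\left(L \right)} \right)}} = \sqrt{-6951 - \left(167 - 2 \left(\frac{1}{25} \cdot 12\right)^{2}\right)} = \sqrt{-6951 - \left(167 - 2 \left(\frac{12}{25}\right)^{2}\right)} = \sqrt{-6951 + \left(-167 + 2 \cdot \frac{144}{625}\right)} = \sqrt{-6951 + \left(-167 + \frac{288}{625}\right)} = \sqrt{-6951 - \frac{104087}{625}} = \sqrt{- \frac{4448462}{625}} = \frac{i \sqrt{4448462}}{25}$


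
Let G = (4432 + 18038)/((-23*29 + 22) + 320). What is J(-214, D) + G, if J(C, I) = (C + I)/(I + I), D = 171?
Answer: -1539743/22230 ≈ -69.264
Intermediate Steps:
J(C, I) = (C + I)/(2*I) (J(C, I) = (C + I)/((2*I)) = (C + I)*(1/(2*I)) = (C + I)/(2*I))
G = -4494/65 (G = 22470/((-667 + 22) + 320) = 22470/(-645 + 320) = 22470/(-325) = 22470*(-1/325) = -4494/65 ≈ -69.138)
J(-214, D) + G = (1/2)*(-214 + 171)/171 - 4494/65 = (1/2)*(1/171)*(-43) - 4494/65 = -43/342 - 4494/65 = -1539743/22230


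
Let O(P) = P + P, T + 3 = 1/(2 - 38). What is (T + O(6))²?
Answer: 104329/1296 ≈ 80.501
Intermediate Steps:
T = -109/36 (T = -3 + 1/(2 - 38) = -3 + 1/(-36) = -3 - 1/36 = -109/36 ≈ -3.0278)
O(P) = 2*P
(T + O(6))² = (-109/36 + 2*6)² = (-109/36 + 12)² = (323/36)² = 104329/1296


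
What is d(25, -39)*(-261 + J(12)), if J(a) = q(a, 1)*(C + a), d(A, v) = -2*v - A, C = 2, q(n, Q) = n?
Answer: -4929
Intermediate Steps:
d(A, v) = -A - 2*v
J(a) = a*(2 + a)
d(25, -39)*(-261 + J(12)) = (-1*25 - 2*(-39))*(-261 + 12*(2 + 12)) = (-25 + 78)*(-261 + 12*14) = 53*(-261 + 168) = 53*(-93) = -4929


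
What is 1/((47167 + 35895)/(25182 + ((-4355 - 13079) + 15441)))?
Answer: 23189/83062 ≈ 0.27918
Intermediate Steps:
1/((47167 + 35895)/(25182 + ((-4355 - 13079) + 15441))) = 1/(83062/(25182 + (-17434 + 15441))) = 1/(83062/(25182 - 1993)) = 1/(83062/23189) = 23189/83062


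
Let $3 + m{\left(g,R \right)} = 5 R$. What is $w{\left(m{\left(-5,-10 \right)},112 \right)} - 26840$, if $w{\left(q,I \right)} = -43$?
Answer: $-26883$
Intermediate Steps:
$m{\left(g,R \right)} = -3 + 5 R$
$w{\left(m{\left(-5,-10 \right)},112 \right)} - 26840 = -43 - 26840 = -26883$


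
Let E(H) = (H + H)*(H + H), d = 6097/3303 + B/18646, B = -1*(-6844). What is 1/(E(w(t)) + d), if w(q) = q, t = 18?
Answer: 30793869/39976999421 ≈ 0.00077029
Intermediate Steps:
B = 6844
d = 68145197/30793869 (d = 6097/3303 + 6844/18646 = 6097*(1/3303) + 6844*(1/18646) = 6097/3303 + 3422/9323 = 68145197/30793869 ≈ 2.2129)
E(H) = 4*H² (E(H) = (2*H)*(2*H) = 4*H²)
1/(E(w(t)) + d) = 1/(4*18² + 68145197/30793869) = 1/(4*324 + 68145197/30793869) = 1/(1296 + 68145197/30793869) = 1/(39976999421/30793869) = 30793869/39976999421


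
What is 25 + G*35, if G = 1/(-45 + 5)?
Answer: 193/8 ≈ 24.125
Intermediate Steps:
G = -1/40 (G = 1/(-40) = -1/40 ≈ -0.025000)
25 + G*35 = 25 - 1/40*35 = 25 - 7/8 = 193/8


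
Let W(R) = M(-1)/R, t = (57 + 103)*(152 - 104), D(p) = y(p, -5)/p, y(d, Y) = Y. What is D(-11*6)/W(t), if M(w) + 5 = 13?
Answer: 800/11 ≈ 72.727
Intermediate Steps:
M(w) = 8 (M(w) = -5 + 13 = 8)
D(p) = -5/p
t = 7680 (t = 160*48 = 7680)
W(R) = 8/R
D(-11*6)/W(t) = (-5/((-11*6)))/((8/7680)) = (-5/(-66))/((8*(1/7680))) = (-5*(-1/66))/(1/960) = (5/66)*960 = 800/11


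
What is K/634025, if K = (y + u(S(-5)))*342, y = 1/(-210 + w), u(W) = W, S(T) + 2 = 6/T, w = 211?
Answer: -3762/3170125 ≈ -0.0011867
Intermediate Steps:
S(T) = -2 + 6/T
y = 1 (y = 1/(-210 + 211) = 1/1 = 1)
K = -3762/5 (K = (1 + (-2 + 6/(-5)))*342 = (1 + (-2 + 6*(-⅕)))*342 = (1 + (-2 - 6/5))*342 = (1 - 16/5)*342 = -11/5*342 = -3762/5 ≈ -752.40)
K/634025 = -3762/5/634025 = -3762/5*1/634025 = -3762/3170125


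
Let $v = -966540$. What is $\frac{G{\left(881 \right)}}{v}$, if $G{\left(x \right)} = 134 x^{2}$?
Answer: $- \frac{52002787}{483270} \approx -107.61$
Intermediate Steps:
$\frac{G{\left(881 \right)}}{v} = \frac{134 \cdot 881^{2}}{-966540} = 134 \cdot 776161 \left(- \frac{1}{966540}\right) = 104005574 \left(- \frac{1}{966540}\right) = - \frac{52002787}{483270}$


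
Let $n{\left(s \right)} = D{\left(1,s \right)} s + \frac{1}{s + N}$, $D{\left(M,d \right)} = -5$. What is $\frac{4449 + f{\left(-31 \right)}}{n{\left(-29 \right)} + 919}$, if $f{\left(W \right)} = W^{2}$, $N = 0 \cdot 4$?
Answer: $\frac{31378}{6171} \approx 5.0847$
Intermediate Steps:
$N = 0$
$n{\left(s \right)} = \frac{1}{s} - 5 s$ ($n{\left(s \right)} = - 5 s + \frac{1}{s + 0} = - 5 s + \frac{1}{s} = \frac{1}{s} - 5 s$)
$\frac{4449 + f{\left(-31 \right)}}{n{\left(-29 \right)} + 919} = \frac{4449 + \left(-31\right)^{2}}{\left(\frac{1}{-29} - -145\right) + 919} = \frac{4449 + 961}{\left(- \frac{1}{29} + 145\right) + 919} = \frac{5410}{\frac{4204}{29} + 919} = \frac{5410}{\frac{30855}{29}} = 5410 \cdot \frac{29}{30855} = \frac{31378}{6171}$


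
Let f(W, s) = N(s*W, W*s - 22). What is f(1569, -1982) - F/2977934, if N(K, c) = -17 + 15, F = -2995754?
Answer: -1480057/1488967 ≈ -0.99402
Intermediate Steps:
N(K, c) = -2
f(W, s) = -2
f(1569, -1982) - F/2977934 = -2 - (-2995754)/2977934 = -2 - 1*(-1497877/1488967) = -2 + 1497877/1488967 = -1480057/1488967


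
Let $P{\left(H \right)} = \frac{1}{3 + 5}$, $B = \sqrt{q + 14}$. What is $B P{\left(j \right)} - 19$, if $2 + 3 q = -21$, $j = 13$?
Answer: $-19 + \frac{\sqrt{57}}{24} \approx -18.685$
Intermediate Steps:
$q = - \frac{23}{3}$ ($q = - \frac{2}{3} + \frac{1}{3} \left(-21\right) = - \frac{2}{3} - 7 = - \frac{23}{3} \approx -7.6667$)
$B = \frac{\sqrt{57}}{3}$ ($B = \sqrt{- \frac{23}{3} + 14} = \sqrt{\frac{19}{3}} = \frac{\sqrt{57}}{3} \approx 2.5166$)
$P{\left(H \right)} = \frac{1}{8}$
$B P{\left(j \right)} - 19 = \frac{\sqrt{57}}{3} \cdot \frac{1}{8} - 19 = \frac{\sqrt{57}}{24} - 19 = -19 + \frac{\sqrt{57}}{24}$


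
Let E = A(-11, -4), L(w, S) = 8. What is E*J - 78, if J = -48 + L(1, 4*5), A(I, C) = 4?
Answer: -238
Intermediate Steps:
J = -40 (J = -48 + 8 = -40)
E = 4
E*J - 78 = 4*(-40) - 78 = -160 - 78 = -238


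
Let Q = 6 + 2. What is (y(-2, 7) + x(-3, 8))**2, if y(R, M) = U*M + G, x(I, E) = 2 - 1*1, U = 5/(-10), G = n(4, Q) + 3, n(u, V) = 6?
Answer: 169/4 ≈ 42.250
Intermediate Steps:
Q = 8
G = 9 (G = 6 + 3 = 9)
U = -1/2 (U = 5*(-1/10) = -1/2 ≈ -0.50000)
x(I, E) = 1 (x(I, E) = 2 - 1 = 1)
y(R, M) = 9 - M/2 (y(R, M) = -M/2 + 9 = 9 - M/2)
(y(-2, 7) + x(-3, 8))**2 = ((9 - 1/2*7) + 1)**2 = ((9 - 7/2) + 1)**2 = (11/2 + 1)**2 = (13/2)**2 = 169/4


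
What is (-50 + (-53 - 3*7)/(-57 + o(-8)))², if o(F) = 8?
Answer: 5645376/2401 ≈ 2351.3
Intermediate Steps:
(-50 + (-53 - 3*7)/(-57 + o(-8)))² = (-50 + (-53 - 3*7)/(-57 + 8))² = (-50 + (-53 - 21)/(-49))² = (-50 - 74*(-1/49))² = (-50 + 74/49)² = (-2376/49)² = 5645376/2401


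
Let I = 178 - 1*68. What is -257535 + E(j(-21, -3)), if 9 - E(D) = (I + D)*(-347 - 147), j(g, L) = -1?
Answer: -203680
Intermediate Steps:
I = 110 (I = 178 - 68 = 110)
E(D) = 54349 + 494*D (E(D) = 9 - (110 + D)*(-347 - 147) = 9 - (110 + D)*(-494) = 9 - (-54340 - 494*D) = 9 + (54340 + 494*D) = 54349 + 494*D)
-257535 + E(j(-21, -3)) = -257535 + (54349 + 494*(-1)) = -257535 + (54349 - 494) = -257535 + 53855 = -203680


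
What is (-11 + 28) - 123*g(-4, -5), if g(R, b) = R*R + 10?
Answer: -3181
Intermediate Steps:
g(R, b) = 10 + R² (g(R, b) = R² + 10 = 10 + R²)
(-11 + 28) - 123*g(-4, -5) = (-11 + 28) - 123*(10 + (-4)²) = 17 - 123*(10 + 16) = 17 - 123*26 = 17 - 3198 = -3181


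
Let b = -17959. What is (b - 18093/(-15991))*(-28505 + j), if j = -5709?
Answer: 9825038539064/15991 ≈ 6.1441e+8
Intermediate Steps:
(b - 18093/(-15991))*(-28505 + j) = (-17959 - 18093/(-15991))*(-28505 - 5709) = (-17959 - 18093*(-1/15991))*(-34214) = (-17959 + 18093/15991)*(-34214) = -287164276/15991*(-34214) = 9825038539064/15991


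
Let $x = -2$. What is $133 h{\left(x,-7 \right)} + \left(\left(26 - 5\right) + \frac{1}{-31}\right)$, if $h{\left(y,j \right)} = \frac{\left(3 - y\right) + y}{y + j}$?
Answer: $- \frac{2173}{93} \approx -23.366$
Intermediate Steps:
$h{\left(y,j \right)} = \frac{3}{j + y}$
$133 h{\left(x,-7 \right)} + \left(\left(26 - 5\right) + \frac{1}{-31}\right) = 133 \frac{3}{-7 - 2} + \left(\left(26 - 5\right) + \frac{1}{-31}\right) = 133 \frac{3}{-9} + \left(21 - \frac{1}{31}\right) = 133 \cdot 3 \left(- \frac{1}{9}\right) + \frac{650}{31} = 133 \left(- \frac{1}{3}\right) + \frac{650}{31} = - \frac{133}{3} + \frac{650}{31} = - \frac{2173}{93}$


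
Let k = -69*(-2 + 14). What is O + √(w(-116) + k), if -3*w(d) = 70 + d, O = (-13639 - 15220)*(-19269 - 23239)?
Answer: 1226738372 + I*√7314/3 ≈ 1.2267e+9 + 28.507*I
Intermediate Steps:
O = 1226738372 (O = -28859*(-42508) = 1226738372)
k = -828 (k = -69*12 = -828)
w(d) = -70/3 - d/3 (w(d) = -(70 + d)/3 = -70/3 - d/3)
O + √(w(-116) + k) = 1226738372 + √((-70/3 - ⅓*(-116)) - 828) = 1226738372 + √((-70/3 + 116/3) - 828) = 1226738372 + √(46/3 - 828) = 1226738372 + √(-2438/3) = 1226738372 + I*√7314/3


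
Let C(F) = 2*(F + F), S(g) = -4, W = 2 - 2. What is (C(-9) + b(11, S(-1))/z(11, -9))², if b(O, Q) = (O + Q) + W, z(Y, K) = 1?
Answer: 841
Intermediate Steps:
W = 0
b(O, Q) = O + Q (b(O, Q) = (O + Q) + 0 = O + Q)
C(F) = 4*F (C(F) = 2*(2*F) = 4*F)
(C(-9) + b(11, S(-1))/z(11, -9))² = (4*(-9) + (11 - 4)/1)² = (-36 + 7*1)² = (-36 + 7)² = (-29)² = 841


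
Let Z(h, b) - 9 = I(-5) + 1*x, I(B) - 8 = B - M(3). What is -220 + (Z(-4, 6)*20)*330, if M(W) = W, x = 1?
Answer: 65780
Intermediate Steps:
I(B) = 5 + B (I(B) = 8 + (B - 1*3) = 8 + (B - 3) = 8 + (-3 + B) = 5 + B)
Z(h, b) = 10 (Z(h, b) = 9 + ((5 - 5) + 1*1) = 9 + (0 + 1) = 9 + 1 = 10)
-220 + (Z(-4, 6)*20)*330 = -220 + (10*20)*330 = -220 + 200*330 = -220 + 66000 = 65780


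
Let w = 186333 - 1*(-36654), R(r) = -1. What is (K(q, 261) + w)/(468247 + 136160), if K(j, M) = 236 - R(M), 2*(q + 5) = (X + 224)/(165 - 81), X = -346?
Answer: 74408/201469 ≈ 0.36933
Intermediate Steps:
q = -481/84 (q = -5 + ((-346 + 224)/(165 - 81))/2 = -5 + (-122/84)/2 = -5 + (-122*1/84)/2 = -5 + (½)*(-61/42) = -5 - 61/84 = -481/84 ≈ -5.7262)
w = 222987 (w = 186333 + 36654 = 222987)
K(j, M) = 237 (K(j, M) = 236 - 1*(-1) = 236 + 1 = 237)
(K(q, 261) + w)/(468247 + 136160) = (237 + 222987)/(468247 + 136160) = 223224/604407 = 223224*(1/604407) = 74408/201469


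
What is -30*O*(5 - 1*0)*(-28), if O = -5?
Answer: -21000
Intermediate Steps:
-30*O*(5 - 1*0)*(-28) = -(-150)*(5 - 1*0)*(-28) = -(-150)*(5 + 0)*(-28) = -(-150)*5*(-28) = -30*(-25)*(-28) = 750*(-28) = -21000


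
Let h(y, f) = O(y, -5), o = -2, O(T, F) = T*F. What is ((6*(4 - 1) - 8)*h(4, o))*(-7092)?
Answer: 1418400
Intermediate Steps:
O(T, F) = F*T
h(y, f) = -5*y
((6*(4 - 1) - 8)*h(4, o))*(-7092) = ((6*(4 - 1) - 8)*(-5*4))*(-7092) = ((6*3 - 8)*(-20))*(-7092) = ((18 - 8)*(-20))*(-7092) = (10*(-20))*(-7092) = -200*(-7092) = 1418400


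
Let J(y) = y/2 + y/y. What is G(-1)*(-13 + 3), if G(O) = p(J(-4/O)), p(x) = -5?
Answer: 50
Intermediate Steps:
J(y) = 1 + y/2 (J(y) = y*(½) + 1 = y/2 + 1 = 1 + y/2)
G(O) = -5
G(-1)*(-13 + 3) = -5*(-13 + 3) = -5*(-10) = 50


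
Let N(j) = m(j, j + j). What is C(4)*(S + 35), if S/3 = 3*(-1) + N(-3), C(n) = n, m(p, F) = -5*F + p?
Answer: 428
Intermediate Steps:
m(p, F) = p - 5*F
N(j) = -9*j (N(j) = j - 5*(j + j) = j - 10*j = -9*j)
S = 72 (S = 3*(3*(-1) - 9*(-3)) = 3*(-3 + 27) = 3*24 = 72)
C(4)*(S + 35) = 4*(72 + 35) = 4*107 = 428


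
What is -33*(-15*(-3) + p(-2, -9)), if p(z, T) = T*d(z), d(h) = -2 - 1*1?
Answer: -2376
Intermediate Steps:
d(h) = -3 (d(h) = -2 - 1 = -3)
p(z, T) = -3*T (p(z, T) = T*(-3) = -3*T)
-33*(-15*(-3) + p(-2, -9)) = -33*(-15*(-3) - 3*(-9)) = -33*(45 + 27) = -33*72 = -2376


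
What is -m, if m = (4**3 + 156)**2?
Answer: -48400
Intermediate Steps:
m = 48400 (m = (64 + 156)**2 = 220**2 = 48400)
-m = -1*48400 = -48400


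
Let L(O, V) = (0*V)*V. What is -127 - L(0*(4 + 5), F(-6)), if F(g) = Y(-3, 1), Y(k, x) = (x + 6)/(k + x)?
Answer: -127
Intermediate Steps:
Y(k, x) = (6 + x)/(k + x)
F(g) = -7/2 (F(g) = (6 + 1)/(-3 + 1) = 7/(-2) = -½*7 = -7/2)
L(O, V) = 0 (L(O, V) = 0*V = 0)
-127 - L(0*(4 + 5), F(-6)) = -127 - 1*0 = -127 + 0 = -127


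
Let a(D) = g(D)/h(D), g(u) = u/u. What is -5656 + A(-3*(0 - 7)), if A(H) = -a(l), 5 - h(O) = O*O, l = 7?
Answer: -248863/44 ≈ -5656.0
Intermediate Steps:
h(O) = 5 - O**2 (h(O) = 5 - O*O = 5 - O**2)
g(u) = 1
a(D) = 1/(5 - D**2)
A(H) = 1/44 (A(H) = -(-1)/(-5 + 7**2) = -(-1)/(-5 + 49) = -(-1)/44 = -1*(-1/44) = 1/44)
-5656 + A(-3*(0 - 7)) = -5656 + 1/44 = -248863/44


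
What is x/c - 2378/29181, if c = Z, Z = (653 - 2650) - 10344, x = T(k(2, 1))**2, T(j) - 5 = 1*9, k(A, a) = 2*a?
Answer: -5009482/51446103 ≈ -0.097373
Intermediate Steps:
T(j) = 14 (T(j) = 5 + 1*9 = 5 + 9 = 14)
x = 196 (x = 14**2 = 196)
Z = -12341 (Z = -1997 - 10344 = -12341)
c = -12341
x/c - 2378/29181 = 196/(-12341) - 2378/29181 = 196*(-1/12341) - 2378*1/29181 = -28/1763 - 2378/29181 = -5009482/51446103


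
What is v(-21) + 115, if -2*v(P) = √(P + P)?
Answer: 115 - I*√42/2 ≈ 115.0 - 3.2404*I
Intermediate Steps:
v(P) = -√2*√P/2 (v(P) = -√(P + P)/2 = -√2*√P/2)
v(-21) + 115 = -√2*√(-21)/2 + 115 = -√2*I*√21/2 + 115 = -I*√42/2 + 115 = 115 - I*√42/2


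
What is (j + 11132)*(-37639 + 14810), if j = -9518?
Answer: -36846006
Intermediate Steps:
(j + 11132)*(-37639 + 14810) = (-9518 + 11132)*(-37639 + 14810) = 1614*(-22829) = -36846006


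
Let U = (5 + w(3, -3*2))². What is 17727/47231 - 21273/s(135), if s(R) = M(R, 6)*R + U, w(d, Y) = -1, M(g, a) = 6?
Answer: -141443223/5573258 ≈ -25.379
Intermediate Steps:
U = 16 (U = (5 - 1)² = 4² = 16)
s(R) = 16 + 6*R (s(R) = 6*R + 16 = 16 + 6*R)
17727/47231 - 21273/s(135) = 17727/47231 - 21273/(16 + 6*135) = 17727*(1/47231) - 21273/(16 + 810) = 17727/47231 - 21273/826 = 17727/47231 - 21273*1/826 = 17727/47231 - 3039/118 = -141443223/5573258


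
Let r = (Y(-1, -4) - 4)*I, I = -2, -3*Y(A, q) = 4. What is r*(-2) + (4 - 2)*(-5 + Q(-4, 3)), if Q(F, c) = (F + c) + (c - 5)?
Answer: -112/3 ≈ -37.333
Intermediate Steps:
Q(F, c) = -5 + F + 2*c (Q(F, c) = (F + c) + (-5 + c) = -5 + F + 2*c)
Y(A, q) = -4/3 (Y(A, q) = -⅓*4 = -4/3)
r = 32/3 (r = (-4/3 - 4)*(-2) = -16/3*(-2) = 32/3 ≈ 10.667)
r*(-2) + (4 - 2)*(-5 + Q(-4, 3)) = (32/3)*(-2) + (4 - 2)*(-5 + (-5 - 4 + 2*3)) = -64/3 + 2*(-5 + (-5 - 4 + 6)) = -64/3 + 2*(-5 - 3) = -64/3 + 2*(-8) = -64/3 - 16 = -112/3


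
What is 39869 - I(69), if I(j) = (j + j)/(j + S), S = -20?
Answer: 1953443/49 ≈ 39866.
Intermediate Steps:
I(j) = 2*j/(-20 + j) (I(j) = (j + j)/(j - 20) = (2*j)/(-20 + j) = 2*j/(-20 + j))
39869 - I(69) = 39869 - 2*69/(-20 + 69) = 39869 - 2*69/49 = 39869 - 1*138/49 = 39869 - 138/49 = 1953443/49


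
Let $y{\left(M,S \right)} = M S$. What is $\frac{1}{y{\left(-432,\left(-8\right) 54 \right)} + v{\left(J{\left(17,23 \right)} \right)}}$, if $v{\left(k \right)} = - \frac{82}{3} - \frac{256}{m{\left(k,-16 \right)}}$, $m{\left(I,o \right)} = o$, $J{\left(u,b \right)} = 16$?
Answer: $\frac{3}{559838} \approx 5.3587 \cdot 10^{-6}$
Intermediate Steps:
$v{\left(k \right)} = - \frac{34}{3}$ ($v{\left(k \right)} = - \frac{82}{3} - \frac{256}{-16} = \left(-82\right) \frac{1}{3} - -16 = - \frac{82}{3} + 16 = - \frac{34}{3}$)
$\frac{1}{y{\left(-432,\left(-8\right) 54 \right)} + v{\left(J{\left(17,23 \right)} \right)}} = \frac{1}{- 432 \left(\left(-8\right) 54\right) - \frac{34}{3}} = \frac{1}{\left(-432\right) \left(-432\right) - \frac{34}{3}} = \frac{1}{186624 - \frac{34}{3}} = \frac{1}{\frac{559838}{3}} = \frac{3}{559838}$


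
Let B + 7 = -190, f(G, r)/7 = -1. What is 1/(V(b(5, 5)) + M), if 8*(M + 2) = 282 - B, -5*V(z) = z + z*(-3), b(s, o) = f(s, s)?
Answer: 40/2203 ≈ 0.018157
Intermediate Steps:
f(G, r) = -7 (f(G, r) = 7*(-1) = -7)
B = -197 (B = -7 - 190 = -197)
b(s, o) = -7
V(z) = 2*z/5 (V(z) = -(z + z*(-3))/5 = -(z - 3*z)/5 = -(-2)*z/5 = 2*z/5)
M = 463/8 (M = -2 + (282 - 1*(-197))/8 = -2 + (282 + 197)/8 = -2 + (1/8)*479 = -2 + 479/8 = 463/8 ≈ 57.875)
1/(V(b(5, 5)) + M) = 1/((2/5)*(-7) + 463/8) = 1/(-14/5 + 463/8) = 1/(2203/40) = 40/2203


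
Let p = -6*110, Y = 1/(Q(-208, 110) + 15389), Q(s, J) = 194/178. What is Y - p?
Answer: 904013969/1369718 ≈ 660.00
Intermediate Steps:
Q(s, J) = 97/89 (Q(s, J) = 194*(1/178) = 97/89)
Y = 89/1369718 (Y = 1/(97/89 + 15389) = 1/(1369718/89) = 89/1369718 ≈ 6.4977e-5)
p = -660
Y - p = 89/1369718 - 1*(-660) = 89/1369718 + 660 = 904013969/1369718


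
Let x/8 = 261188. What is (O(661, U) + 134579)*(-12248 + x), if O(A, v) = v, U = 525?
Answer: 280645594624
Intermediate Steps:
x = 2089504 (x = 8*261188 = 2089504)
(O(661, U) + 134579)*(-12248 + x) = (525 + 134579)*(-12248 + 2089504) = 135104*2077256 = 280645594624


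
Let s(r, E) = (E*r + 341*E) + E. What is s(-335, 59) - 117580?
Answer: -117167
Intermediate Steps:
s(r, E) = 342*E + E*r (s(r, E) = (341*E + E*r) + E = 342*E + E*r)
s(-335, 59) - 117580 = 59*(342 - 335) - 117580 = 59*7 - 117580 = 413 - 117580 = -117167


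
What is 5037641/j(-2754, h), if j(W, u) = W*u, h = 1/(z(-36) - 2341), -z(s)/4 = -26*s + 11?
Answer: 1143544507/102 ≈ 1.1211e+7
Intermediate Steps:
z(s) = -44 + 104*s (z(s) = -4*(-26*s + 11) = -4*(11 - 26*s) = -44 + 104*s)
h = -1/6129 (h = 1/((-44 + 104*(-36)) - 2341) = 1/((-44 - 3744) - 2341) = 1/(-3788 - 2341) = 1/(-6129) = -1/6129 ≈ -0.00016316)
5037641/j(-2754, h) = 5037641/((-2754*(-1/6129))) = 5037641/(102/227) = 5037641*(227/102) = 1143544507/102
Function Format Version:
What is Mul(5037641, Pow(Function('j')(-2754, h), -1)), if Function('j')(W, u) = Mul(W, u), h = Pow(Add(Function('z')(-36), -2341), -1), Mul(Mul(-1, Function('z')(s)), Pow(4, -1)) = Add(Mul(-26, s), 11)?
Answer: Rational(1143544507, 102) ≈ 1.1211e+7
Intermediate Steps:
Function('z')(s) = Add(-44, Mul(104, s)) (Function('z')(s) = Mul(-4, Add(Mul(-26, s), 11)) = Mul(-4, Add(11, Mul(-26, s))) = Add(-44, Mul(104, s)))
h = Rational(-1, 6129) (h = Pow(Add(Add(-44, Mul(104, -36)), -2341), -1) = Pow(Add(Add(-44, -3744), -2341), -1) = Pow(Add(-3788, -2341), -1) = Pow(-6129, -1) = Rational(-1, 6129) ≈ -0.00016316)
Mul(5037641, Pow(Function('j')(-2754, h), -1)) = Mul(5037641, Pow(Mul(-2754, Rational(-1, 6129)), -1)) = Mul(5037641, Pow(Rational(102, 227), -1)) = Mul(5037641, Rational(227, 102)) = Rational(1143544507, 102)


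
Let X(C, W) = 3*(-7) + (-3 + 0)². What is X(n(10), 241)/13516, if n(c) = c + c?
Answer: -3/3379 ≈ -0.00088784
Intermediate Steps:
n(c) = 2*c
X(C, W) = -12 (X(C, W) = -21 + (-3)² = -21 + 9 = -12)
X(n(10), 241)/13516 = -12/13516 = -12*1/13516 = -3/3379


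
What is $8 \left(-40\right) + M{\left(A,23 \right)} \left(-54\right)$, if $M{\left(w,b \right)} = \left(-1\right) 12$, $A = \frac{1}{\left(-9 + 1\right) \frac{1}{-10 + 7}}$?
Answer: $328$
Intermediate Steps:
$A = \frac{3}{8}$ ($A = \frac{1}{\left(-8\right) \frac{1}{-3}} = \frac{1}{\left(-8\right) \left(- \frac{1}{3}\right)} = \frac{1}{\frac{8}{3}} = \frac{3}{8} \approx 0.375$)
$M{\left(w,b \right)} = -12$
$8 \left(-40\right) + M{\left(A,23 \right)} \left(-54\right) = 8 \left(-40\right) - -648 = -320 + 648 = 328$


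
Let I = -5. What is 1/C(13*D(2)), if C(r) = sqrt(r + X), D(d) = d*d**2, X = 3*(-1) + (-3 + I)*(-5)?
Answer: sqrt(141)/141 ≈ 0.084215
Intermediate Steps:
X = 37 (X = 3*(-1) + (-3 - 5)*(-5) = -3 - 8*(-5) = -3 + 40 = 37)
D(d) = d**3
C(r) = sqrt(37 + r) (C(r) = sqrt(r + 37) = sqrt(37 + r))
1/C(13*D(2)) = 1/(sqrt(37 + 13*2**3)) = 1/(sqrt(37 + 13*8)) = 1/(sqrt(37 + 104)) = 1/(sqrt(141)) = sqrt(141)/141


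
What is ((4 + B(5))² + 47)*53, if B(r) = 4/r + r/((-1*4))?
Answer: 1263573/400 ≈ 3158.9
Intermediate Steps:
B(r) = 4/r - r/4 (B(r) = 4/r + r/(-4) = 4/r + r*(-¼) = 4/r - r/4)
((4 + B(5))² + 47)*53 = ((4 + (4/5 - ¼*5))² + 47)*53 = ((4 + (4*(⅕) - 5/4))² + 47)*53 = ((4 + (⅘ - 5/4))² + 47)*53 = ((4 - 9/20)² + 47)*53 = ((71/20)² + 47)*53 = (5041/400 + 47)*53 = (23841/400)*53 = 1263573/400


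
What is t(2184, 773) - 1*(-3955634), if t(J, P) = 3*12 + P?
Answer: 3956443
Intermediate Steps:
t(J, P) = 36 + P
t(2184, 773) - 1*(-3955634) = (36 + 773) - 1*(-3955634) = 809 + 3955634 = 3956443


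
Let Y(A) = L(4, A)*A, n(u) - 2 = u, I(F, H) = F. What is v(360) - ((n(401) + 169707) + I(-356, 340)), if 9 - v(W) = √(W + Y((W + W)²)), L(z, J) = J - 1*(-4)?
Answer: -169745 - 6*√7465017610 ≈ -6.8815e+5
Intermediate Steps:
n(u) = 2 + u
L(z, J) = 4 + J (L(z, J) = J + 4 = 4 + J)
Y(A) = A*(4 + A) (Y(A) = (4 + A)*A = A*(4 + A))
v(W) = 9 - √(W + 4*W²*(4 + 4*W²)) (v(W) = 9 - √(W + (W + W)²*(4 + (W + W)²)) = 9 - √(W + (2*W)²*(4 + (2*W)²)) = 9 - √(W + (4*W²)*(4 + 4*W²)) = 9 - √(W + 4*W²*(4 + 4*W²)))
v(360) - ((n(401) + 169707) + I(-356, 340)) = (9 - √(360*(1 + 16*360*(1 + 360²)))) - (((2 + 401) + 169707) - 356) = (9 - √(360*(1 + 16*360*(1 + 129600)))) - ((403 + 169707) - 356) = (9 - √(360*(1 + 16*360*129601))) - (170110 - 356) = (9 - √(360*(1 + 746501760))) - 1*169754 = (9 - √(360*746501761)) - 169754 = (9 - √268740633960) - 169754 = (9 - 6*√7465017610) - 169754 = -169745 - 6*√7465017610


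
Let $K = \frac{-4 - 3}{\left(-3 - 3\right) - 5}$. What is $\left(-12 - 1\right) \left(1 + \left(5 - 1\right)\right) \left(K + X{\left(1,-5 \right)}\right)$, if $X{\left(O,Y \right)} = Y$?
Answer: $\frac{3120}{11} \approx 283.64$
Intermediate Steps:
$K = \frac{7}{11}$ ($K = - \frac{7}{\left(-3 - 3\right) - 5} = - \frac{7}{-6 - 5} = - \frac{7}{-11} = \left(-7\right) \left(- \frac{1}{11}\right) = \frac{7}{11} \approx 0.63636$)
$\left(-12 - 1\right) \left(1 + \left(5 - 1\right)\right) \left(K + X{\left(1,-5 \right)}\right) = \left(-12 - 1\right) \left(1 + \left(5 - 1\right)\right) \left(\frac{7}{11} - 5\right) = - 13 \left(1 + 4\right) \left(- \frac{48}{11}\right) = - 13 \cdot 5 \left(- \frac{48}{11}\right) = \left(-13\right) \left(- \frac{240}{11}\right) = \frac{3120}{11}$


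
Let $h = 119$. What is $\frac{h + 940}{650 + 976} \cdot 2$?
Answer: $\frac{353}{271} \approx 1.3026$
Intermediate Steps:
$\frac{h + 940}{650 + 976} \cdot 2 = \frac{119 + 940}{650 + 976} \cdot 2 = \frac{1059}{1626} \cdot 2 = 1059 \cdot \frac{1}{1626} \cdot 2 = \frac{353}{542} \cdot 2 = \frac{353}{271}$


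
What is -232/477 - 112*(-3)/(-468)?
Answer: -7468/6201 ≈ -1.2043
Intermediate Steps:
-232/477 - 112*(-3)/(-468) = -232*1/477 - 28*(-12)*(-1/468) = -232/477 + 336*(-1/468) = -232/477 - 28/39 = -7468/6201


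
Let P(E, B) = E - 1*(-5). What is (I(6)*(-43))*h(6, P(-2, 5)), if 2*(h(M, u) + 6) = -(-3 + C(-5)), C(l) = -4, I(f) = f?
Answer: 645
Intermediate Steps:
P(E, B) = 5 + E (P(E, B) = E + 5 = 5 + E)
h(M, u) = -5/2 (h(M, u) = -6 + (-(-3 - 4))/2 = -6 + (-1*(-7))/2 = -6 + (½)*7 = -6 + 7/2 = -5/2)
(I(6)*(-43))*h(6, P(-2, 5)) = (6*(-43))*(-5/2) = -258*(-5/2) = 645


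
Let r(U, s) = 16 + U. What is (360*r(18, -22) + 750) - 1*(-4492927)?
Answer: 4505917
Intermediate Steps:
(360*r(18, -22) + 750) - 1*(-4492927) = (360*(16 + 18) + 750) - 1*(-4492927) = (360*34 + 750) + 4492927 = (12240 + 750) + 4492927 = 12990 + 4492927 = 4505917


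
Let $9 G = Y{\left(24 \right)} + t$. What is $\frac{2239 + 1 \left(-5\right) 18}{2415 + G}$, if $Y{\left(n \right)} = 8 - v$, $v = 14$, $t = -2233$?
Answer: $\frac{19341}{19496} \approx 0.99205$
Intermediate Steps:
$Y{\left(n \right)} = -6$ ($Y{\left(n \right)} = 8 - 14 = -6$)
$G = - \frac{2239}{9}$ ($G = \frac{-6 - 2233}{9} = \frac{1}{9} \left(-2239\right) = - \frac{2239}{9} \approx -248.78$)
$\frac{2239 + 1 \left(-5\right) 18}{2415 + G} = \frac{2239 + 1 \left(-5\right) 18}{2415 - \frac{2239}{9}} = \frac{2239 - 90}{\frac{19496}{9}} = \left(2239 - 90\right) \frac{9}{19496} = 2149 \cdot \frac{9}{19496} = \frac{19341}{19496}$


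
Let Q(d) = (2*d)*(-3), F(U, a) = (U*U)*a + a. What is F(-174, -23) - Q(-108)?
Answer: -697019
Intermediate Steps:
F(U, a) = a + a*U² (F(U, a) = U²*a + a = a*U² + a = a + a*U²)
Q(d) = -6*d
F(-174, -23) - Q(-108) = -23*(1 + (-174)²) - (-6)*(-108) = -23*(1 + 30276) - 1*648 = -23*30277 - 648 = -696371 - 648 = -697019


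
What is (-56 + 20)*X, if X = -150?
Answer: 5400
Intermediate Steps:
(-56 + 20)*X = (-56 + 20)*(-150) = -36*(-150) = 5400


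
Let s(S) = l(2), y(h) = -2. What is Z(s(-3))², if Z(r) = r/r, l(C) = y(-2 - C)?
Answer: 1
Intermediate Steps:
l(C) = -2
s(S) = -2
Z(r) = 1
Z(s(-3))² = 1² = 1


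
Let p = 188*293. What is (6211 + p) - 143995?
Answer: -82700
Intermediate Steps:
p = 55084
(6211 + p) - 143995 = (6211 + 55084) - 143995 = 61295 - 143995 = -82700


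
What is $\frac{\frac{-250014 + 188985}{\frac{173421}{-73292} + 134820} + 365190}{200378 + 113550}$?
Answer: $\frac{200469869125619}{172329973670924} \approx 1.1633$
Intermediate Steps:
$\frac{\frac{-250014 + 188985}{\frac{173421}{-73292} + 134820} + 365190}{200378 + 113550} = \frac{- \frac{61029}{173421 \left(- \frac{1}{73292}\right) + 134820} + 365190}{313928} = \left(- \frac{61029}{- \frac{173421}{73292} + 134820} + 365190\right) \frac{1}{313928} = \left(- \frac{61029}{\frac{9881054019}{73292}} + 365190\right) \frac{1}{313928} = \left(\left(-61029\right) \frac{73292}{9881054019} + 365190\right) \frac{1}{313928} = \left(- \frac{496993052}{1097894891} + 365190\right) \frac{1}{313928} = \frac{400939738251238}{1097894891} \cdot \frac{1}{313928} = \frac{200469869125619}{172329973670924}$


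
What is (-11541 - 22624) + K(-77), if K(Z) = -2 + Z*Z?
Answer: -28238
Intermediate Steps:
K(Z) = -2 + Z**2
(-11541 - 22624) + K(-77) = (-11541 - 22624) + (-2 + (-77)**2) = -34165 + (-2 + 5929) = -34165 + 5927 = -28238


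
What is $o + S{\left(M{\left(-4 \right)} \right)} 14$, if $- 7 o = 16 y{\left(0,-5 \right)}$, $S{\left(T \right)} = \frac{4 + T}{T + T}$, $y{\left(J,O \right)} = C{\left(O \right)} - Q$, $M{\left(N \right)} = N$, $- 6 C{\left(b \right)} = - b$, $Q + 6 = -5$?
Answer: $- \frac{488}{21} \approx -23.238$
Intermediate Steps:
$Q = -11$ ($Q = -6 - 5 = -11$)
$C{\left(b \right)} = \frac{b}{6}$ ($C{\left(b \right)} = - \frac{\left(-1\right) b}{6} = \frac{b}{6}$)
$y{\left(J,O \right)} = 11 + \frac{O}{6}$ ($y{\left(J,O \right)} = \frac{O}{6} - -11 = \frac{O}{6} + 11 = 11 + \frac{O}{6}$)
$S{\left(T \right)} = \frac{4 + T}{2 T}$
$o = - \frac{488}{21}$ ($o = - \frac{16 \left(11 + \frac{1}{6} \left(-5\right)\right)}{7} = - \frac{16 \left(11 - \frac{5}{6}\right)}{7} = - \frac{16 \cdot \frac{61}{6}}{7} = \left(- \frac{1}{7}\right) \frac{488}{3} = - \frac{488}{21} \approx -23.238$)
$o + S{\left(M{\left(-4 \right)} \right)} 14 = - \frac{488}{21} + \frac{4 - 4}{2 \left(-4\right)} 14 = - \frac{488}{21} + \frac{1}{2} \left(- \frac{1}{4}\right) 0 \cdot 14 = - \frac{488}{21} + 0 \cdot 14 = - \frac{488}{21} + 0 = - \frac{488}{21}$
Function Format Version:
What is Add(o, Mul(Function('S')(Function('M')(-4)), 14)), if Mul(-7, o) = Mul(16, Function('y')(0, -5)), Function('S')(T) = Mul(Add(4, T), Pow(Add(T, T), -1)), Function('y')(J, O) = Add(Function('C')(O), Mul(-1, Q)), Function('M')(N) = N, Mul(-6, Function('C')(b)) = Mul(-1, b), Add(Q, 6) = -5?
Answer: Rational(-488, 21) ≈ -23.238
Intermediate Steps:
Q = -11 (Q = Add(-6, -5) = -11)
Function('C')(b) = Mul(Rational(1, 6), b) (Function('C')(b) = Mul(Rational(-1, 6), Mul(-1, b)) = Mul(Rational(1, 6), b))
Function('y')(J, O) = Add(11, Mul(Rational(1, 6), O)) (Function('y')(J, O) = Add(Mul(Rational(1, 6), O), Mul(-1, -11)) = Add(Mul(Rational(1, 6), O), 11) = Add(11, Mul(Rational(1, 6), O)))
Function('S')(T) = Mul(Rational(1, 2), Pow(T, -1), Add(4, T)) (Function('S')(T) = Mul(Add(4, T), Pow(Mul(2, T), -1)) = Mul(Add(4, T), Mul(Rational(1, 2), Pow(T, -1))) = Mul(Rational(1, 2), Pow(T, -1), Add(4, T)))
o = Rational(-488, 21) (o = Mul(Rational(-1, 7), Mul(16, Add(11, Mul(Rational(1, 6), -5)))) = Mul(Rational(-1, 7), Mul(16, Add(11, Rational(-5, 6)))) = Mul(Rational(-1, 7), Mul(16, Rational(61, 6))) = Mul(Rational(-1, 7), Rational(488, 3)) = Rational(-488, 21) ≈ -23.238)
Add(o, Mul(Function('S')(Function('M')(-4)), 14)) = Add(Rational(-488, 21), Mul(Mul(Rational(1, 2), Pow(-4, -1), Add(4, -4)), 14)) = Add(Rational(-488, 21), Mul(Mul(Rational(1, 2), Rational(-1, 4), 0), 14)) = Add(Rational(-488, 21), Mul(0, 14)) = Add(Rational(-488, 21), 0) = Rational(-488, 21)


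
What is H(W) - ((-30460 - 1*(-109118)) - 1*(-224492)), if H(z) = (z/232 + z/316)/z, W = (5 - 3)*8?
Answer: -5556133063/18328 ≈ -3.0315e+5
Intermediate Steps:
W = 16 (W = 2*8 = 16)
H(z) = 137/18328 (H(z) = (z*(1/232) + z*(1/316))/z = (z/232 + z/316)/z = (137*z/18328)/z = 137/18328)
H(W) - ((-30460 - 1*(-109118)) - 1*(-224492)) = 137/18328 - ((-30460 - 1*(-109118)) - 1*(-224492)) = 137/18328 - ((-30460 + 109118) + 224492) = 137/18328 - (78658 + 224492) = 137/18328 - 1*303150 = 137/18328 - 303150 = -5556133063/18328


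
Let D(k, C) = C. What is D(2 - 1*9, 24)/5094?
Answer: 4/849 ≈ 0.0047114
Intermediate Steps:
D(2 - 1*9, 24)/5094 = 24/5094 = 24*(1/5094) = 4/849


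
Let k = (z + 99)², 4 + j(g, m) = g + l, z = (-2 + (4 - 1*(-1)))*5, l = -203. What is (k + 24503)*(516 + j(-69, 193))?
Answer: 8999760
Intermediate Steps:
z = 15 (z = (-2 + (4 + 1))*5 = (-2 + 5)*5 = 3*5 = 15)
j(g, m) = -207 + g (j(g, m) = -4 + (g - 203) = -4 + (-203 + g) = -207 + g)
k = 12996 (k = (15 + 99)² = 114² = 12996)
(k + 24503)*(516 + j(-69, 193)) = (12996 + 24503)*(516 + (-207 - 69)) = 37499*(516 - 276) = 37499*240 = 8999760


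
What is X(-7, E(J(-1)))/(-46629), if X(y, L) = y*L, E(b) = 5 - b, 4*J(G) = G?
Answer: 49/62172 ≈ 0.00078814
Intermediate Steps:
J(G) = G/4
X(y, L) = L*y
X(-7, E(J(-1)))/(-46629) = ((5 - (-1)/4)*(-7))/(-46629) = ((5 - 1*(-¼))*(-7))*(-1/46629) = ((5 + ¼)*(-7))*(-1/46629) = ((21/4)*(-7))*(-1/46629) = -147/4*(-1/46629) = 49/62172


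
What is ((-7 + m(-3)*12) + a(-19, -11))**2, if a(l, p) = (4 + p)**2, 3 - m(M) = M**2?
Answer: 900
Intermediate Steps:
m(M) = 3 - M**2
((-7 + m(-3)*12) + a(-19, -11))**2 = ((-7 + (3 - 1*(-3)**2)*12) + (4 - 11)**2)**2 = ((-7 + (3 - 1*9)*12) + (-7)**2)**2 = ((-7 + (3 - 9)*12) + 49)**2 = ((-7 - 6*12) + 49)**2 = ((-7 - 72) + 49)**2 = (-79 + 49)**2 = (-30)**2 = 900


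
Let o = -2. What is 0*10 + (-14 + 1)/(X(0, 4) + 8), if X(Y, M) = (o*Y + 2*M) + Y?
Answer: -13/16 ≈ -0.81250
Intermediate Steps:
X(Y, M) = -Y + 2*M (X(Y, M) = (-2*Y + 2*M) + Y = -Y + 2*M)
0*10 + (-14 + 1)/(X(0, 4) + 8) = 0*10 + (-14 + 1)/((-1*0 + 2*4) + 8) = 0 - 13/((0 + 8) + 8) = 0 - 13/(8 + 8) = 0 - 13/16 = -13/16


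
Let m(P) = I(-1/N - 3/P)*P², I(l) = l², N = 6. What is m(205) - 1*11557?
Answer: -366323/36 ≈ -10176.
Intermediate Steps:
m(P) = P²*(-⅙ - 3/P)² (m(P) = (-1/6 - 3/P)²*P² = (-1*⅙ - 3/P)²*P² = (-⅙ - 3/P)²*P² = P²*(-⅙ - 3/P)²)
m(205) - 1*11557 = (18 + 205)²/36 - 1*11557 = (1/36)*223² - 11557 = (1/36)*49729 - 11557 = 49729/36 - 11557 = -366323/36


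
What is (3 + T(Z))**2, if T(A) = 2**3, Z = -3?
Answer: 121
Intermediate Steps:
T(A) = 8
(3 + T(Z))**2 = (3 + 8)**2 = 11**2 = 121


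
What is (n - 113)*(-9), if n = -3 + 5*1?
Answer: 999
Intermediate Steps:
n = 2 (n = -3 + 5 = 2)
(n - 113)*(-9) = (2 - 113)*(-9) = -111*(-9) = 999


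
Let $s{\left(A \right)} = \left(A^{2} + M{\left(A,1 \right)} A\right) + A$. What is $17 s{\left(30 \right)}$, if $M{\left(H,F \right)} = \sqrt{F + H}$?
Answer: $15810 + 510 \sqrt{31} \approx 18650.0$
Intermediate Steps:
$s{\left(A \right)} = A + A^{2} + A \sqrt{1 + A}$ ($s{\left(A \right)} = \left(A^{2} + \sqrt{1 + A} A\right) + A = \left(A^{2} + A \sqrt{1 + A}\right) + A = A + A^{2} + A \sqrt{1 + A}$)
$17 s{\left(30 \right)} = 17 \cdot 30 \left(1 + 30 + \sqrt{1 + 30}\right) = 17 \cdot 30 \left(1 + 30 + \sqrt{31}\right) = 17 \cdot 30 \left(31 + \sqrt{31}\right) = 17 \left(930 + 30 \sqrt{31}\right) = 15810 + 510 \sqrt{31}$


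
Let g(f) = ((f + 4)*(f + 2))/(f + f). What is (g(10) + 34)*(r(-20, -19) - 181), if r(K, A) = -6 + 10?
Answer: -37524/5 ≈ -7504.8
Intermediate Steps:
r(K, A) = 4
g(f) = (2 + f)*(4 + f)/(2*f) (g(f) = ((4 + f)*(2 + f))/((2*f)) = ((2 + f)*(4 + f))*(1/(2*f)) = (2 + f)*(4 + f)/(2*f))
(g(10) + 34)*(r(-20, -19) - 181) = ((3 + (½)*10 + 4/10) + 34)*(4 - 181) = ((3 + 5 + 4*(⅒)) + 34)*(-177) = ((3 + 5 + ⅖) + 34)*(-177) = (42/5 + 34)*(-177) = (212/5)*(-177) = -37524/5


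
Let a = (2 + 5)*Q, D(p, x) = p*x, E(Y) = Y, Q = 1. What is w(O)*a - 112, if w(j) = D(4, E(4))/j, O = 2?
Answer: -56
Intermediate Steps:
a = 7 (a = (2 + 5)*1 = 7*1 = 7)
w(j) = 16/j (w(j) = (4*4)/j = 16/j)
w(O)*a - 112 = (16/2)*7 - 112 = (16*(1/2))*7 - 112 = 8*7 - 112 = 56 - 112 = -56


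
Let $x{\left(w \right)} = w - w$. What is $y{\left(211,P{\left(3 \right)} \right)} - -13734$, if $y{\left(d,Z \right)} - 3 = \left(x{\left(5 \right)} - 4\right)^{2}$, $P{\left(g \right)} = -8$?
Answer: $13753$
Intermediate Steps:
$x{\left(w \right)} = 0$
$y{\left(d,Z \right)} = 19$ ($y{\left(d,Z \right)} = 3 + \left(0 - 4\right)^{2} = 3 + \left(-4\right)^{2} = 3 + 16 = 19$)
$y{\left(211,P{\left(3 \right)} \right)} - -13734 = 19 - -13734 = 19 + 13734 = 13753$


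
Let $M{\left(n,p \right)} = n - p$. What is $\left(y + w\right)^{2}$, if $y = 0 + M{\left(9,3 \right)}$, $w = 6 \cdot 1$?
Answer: $144$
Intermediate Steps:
$w = 6$
$y = 6$ ($y = 0 + \left(9 - 3\right) = 0 + 6 = 6$)
$\left(y + w\right)^{2} = \left(6 + 6\right)^{2} = 12^{2} = 144$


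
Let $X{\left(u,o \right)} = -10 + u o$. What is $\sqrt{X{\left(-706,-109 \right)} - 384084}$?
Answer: $2 i \sqrt{76785} \approx 554.2 i$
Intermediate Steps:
$X{\left(u,o \right)} = -10 + o u$
$\sqrt{X{\left(-706,-109 \right)} - 384084} = \sqrt{\left(-10 - -76954\right) - 384084} = \sqrt{\left(-10 + 76954\right) - 384084} = \sqrt{76944 - 384084} = \sqrt{-307140} = 2 i \sqrt{76785}$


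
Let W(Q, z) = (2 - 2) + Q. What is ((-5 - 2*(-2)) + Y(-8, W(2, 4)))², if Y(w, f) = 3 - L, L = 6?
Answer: 16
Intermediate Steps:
W(Q, z) = Q (W(Q, z) = 0 + Q = Q)
Y(w, f) = -3 (Y(w, f) = 3 - 1*6 = 3 - 6 = -3)
((-5 - 2*(-2)) + Y(-8, W(2, 4)))² = ((-5 - 2*(-2)) - 3)² = ((-5 + 4) - 3)² = (-1 - 3)² = (-4)² = 16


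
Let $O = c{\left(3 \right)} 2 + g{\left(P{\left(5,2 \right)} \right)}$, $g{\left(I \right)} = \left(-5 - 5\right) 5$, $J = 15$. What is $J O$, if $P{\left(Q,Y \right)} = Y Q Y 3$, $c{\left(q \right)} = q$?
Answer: $-660$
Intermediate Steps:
$P{\left(Q,Y \right)} = 3 Q Y^{2}$ ($P{\left(Q,Y \right)} = Q Y Y 3 = Q Y^{2} \cdot 3 = 3 Q Y^{2}$)
$g{\left(I \right)} = -50$ ($g{\left(I \right)} = \left(-10\right) 5 = -50$)
$O = -44$ ($O = 3 \cdot 2 - 50 = 6 - 50 = -44$)
$J O = 15 \left(-44\right) = -660$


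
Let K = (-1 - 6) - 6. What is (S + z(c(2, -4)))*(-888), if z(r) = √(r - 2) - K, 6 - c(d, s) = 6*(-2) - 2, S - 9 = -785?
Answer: 677544 - 2664*√2 ≈ 6.7378e+5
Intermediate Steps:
S = -776 (S = 9 - 785 = -776)
K = -13 (K = -7 - 6 = -13)
c(d, s) = 20 (c(d, s) = 6 - (6*(-2) - 2) = 6 - (-12 - 2) = 6 - 1*(-14) = 6 + 14 = 20)
z(r) = 13 + √(-2 + r) (z(r) = √(r - 2) - 1*(-13) = √(-2 + r) + 13 = 13 + √(-2 + r))
(S + z(c(2, -4)))*(-888) = (-776 + (13 + √(-2 + 20)))*(-888) = (-776 + (13 + √18))*(-888) = (-776 + (13 + 3*√2))*(-888) = (-763 + 3*√2)*(-888) = 677544 - 2664*√2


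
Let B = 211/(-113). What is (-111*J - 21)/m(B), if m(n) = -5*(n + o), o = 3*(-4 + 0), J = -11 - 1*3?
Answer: 173229/7835 ≈ 22.110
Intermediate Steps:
J = -14 (J = -11 - 3 = -14)
o = -12 (o = 3*(-4) = -12)
B = -211/113 (B = 211*(-1/113) = -211/113 ≈ -1.8673)
m(n) = 60 - 5*n (m(n) = -5*(n - 12) = -5*(-12 + n) = 60 - 5*n)
(-111*J - 21)/m(B) = (-111*(-14) - 21)/(60 - 5*(-211/113)) = (1554 - 21)/(60 + 1055/113) = 1533/(7835/113) = 1533*(113/7835) = 173229/7835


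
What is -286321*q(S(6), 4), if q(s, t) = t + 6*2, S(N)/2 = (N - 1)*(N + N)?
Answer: -4581136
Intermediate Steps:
S(N) = 4*N*(-1 + N) (S(N) = 2*((N - 1)*(N + N)) = 2*((-1 + N)*(2*N)) = 2*(2*N*(-1 + N)) = 4*N*(-1 + N))
q(s, t) = 12 + t (q(s, t) = t + 12 = 12 + t)
-286321*q(S(6), 4) = -286321*(12 + 4) = -286321*16 = -40903*112 = -4581136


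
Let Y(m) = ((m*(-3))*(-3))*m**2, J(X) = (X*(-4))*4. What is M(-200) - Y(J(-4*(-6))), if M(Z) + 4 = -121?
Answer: 509607811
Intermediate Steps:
J(X) = -16*X (J(X) = -4*X*4 = -16*X)
M(Z) = -125 (M(Z) = -4 - 121 = -125)
Y(m) = 9*m**3 (Y(m) = (-3*m*(-3))*m**2 = (9*m)*m**2 = 9*m**3)
M(-200) - Y(J(-4*(-6))) = -125 - 9*(-(-64)*(-6))**3 = -125 - 9*(-16*24)**3 = -125 - 9*(-384)**3 = -125 - 9*(-56623104) = -125 - 1*(-509607936) = -125 + 509607936 = 509607811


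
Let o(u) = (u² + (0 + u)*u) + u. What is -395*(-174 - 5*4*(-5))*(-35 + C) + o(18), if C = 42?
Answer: 205276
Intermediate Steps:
o(u) = u + 2*u² (o(u) = (u² + u*u) + u = (u² + u²) + u = 2*u² + u = u + 2*u²)
-395*(-174 - 5*4*(-5))*(-35 + C) + o(18) = -395*(-174 - 5*4*(-5))*(-35 + 42) + 18*(1 + 2*18) = -395*(-174 - 20*(-5))*7 + 18*(1 + 36) = -395*(-174 + 100)*7 + 18*37 = -(-29230)*7 + 666 = -395*(-518) + 666 = 204610 + 666 = 205276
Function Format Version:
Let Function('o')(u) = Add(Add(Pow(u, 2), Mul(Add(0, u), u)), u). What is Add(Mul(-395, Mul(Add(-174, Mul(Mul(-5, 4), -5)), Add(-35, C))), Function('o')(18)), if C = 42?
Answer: 205276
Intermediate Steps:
Function('o')(u) = Add(u, Mul(2, Pow(u, 2))) (Function('o')(u) = Add(Add(Pow(u, 2), Mul(u, u)), u) = Add(Add(Pow(u, 2), Pow(u, 2)), u) = Add(Mul(2, Pow(u, 2)), u) = Add(u, Mul(2, Pow(u, 2))))
Add(Mul(-395, Mul(Add(-174, Mul(Mul(-5, 4), -5)), Add(-35, C))), Function('o')(18)) = Add(Mul(-395, Mul(Add(-174, Mul(Mul(-5, 4), -5)), Add(-35, 42))), Mul(18, Add(1, Mul(2, 18)))) = Add(Mul(-395, Mul(Add(-174, Mul(-20, -5)), 7)), Mul(18, Add(1, 36))) = Add(Mul(-395, Mul(Add(-174, 100), 7)), Mul(18, 37)) = Add(Mul(-395, Mul(-74, 7)), 666) = Add(Mul(-395, -518), 666) = Add(204610, 666) = 205276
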